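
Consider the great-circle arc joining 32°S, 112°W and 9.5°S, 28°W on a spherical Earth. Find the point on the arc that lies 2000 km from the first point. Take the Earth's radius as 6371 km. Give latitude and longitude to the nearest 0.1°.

Convert each endpoint to a unit vector on the sphere (x = cos φ cos λ, y = cos φ sin λ, z = sin φ).
The central angle between the endpoints is δ = arccos(p₁·p₂) ≈ 1.395 rad (79.9°). The total great-circle distance is δ·R ≈ 1.395 × 6371 ≈ 8888 km, so the target fraction is f = 2000/8888 ≈ 0.225.
Interpolate at f ≈ 0.225 with slerp weights a = sin((1−f)δ)/sin δ ≈ 0.896, b = sin(fδ)/sin δ ≈ 0.314.
p = a·p₁ + b·p₂ ≈ (-0.012, -0.850, -0.527); φ = arcsin(p_z) ≈ -31.78°, λ = atan2(p_y, p_x) ≈ -90.78°.

≈ 31.8°S, 90.8°W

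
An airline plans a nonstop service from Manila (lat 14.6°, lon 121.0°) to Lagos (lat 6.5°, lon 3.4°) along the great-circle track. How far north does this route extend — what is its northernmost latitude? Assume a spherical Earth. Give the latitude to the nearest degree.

The great circle lies in the plane with unit normal n̂ = (p₁ × p₂)/|p₁ × p₂|.
Here n̂_z ≈ -0.937; the vertex latitude is φ_max = arccos|n̂_z| ≈ 20.4°.
Check via Clairaut: cos φ_max = |cos φ₁| · sin C = cos(14.6°)·sin(75.6°) ≈ 0.937, again giving ≈ 20.4°.

≈ 20°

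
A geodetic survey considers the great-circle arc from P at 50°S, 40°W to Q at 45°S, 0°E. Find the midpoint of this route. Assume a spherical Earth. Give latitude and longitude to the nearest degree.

≈ 49°S, 19°W

Write both endpoints as unit vectors p₁, p₂ with components (cos φ cos λ, cos φ sin λ, sin φ).
The central angle between the endpoints is δ = arccos(p₁·p₂) ≈ 0.474 rad (27.1°).
Interpolate at f = 1/2 with slerp weights a = sin((1−f)δ)/sin δ ≈ 0.514, b = sin(fδ)/sin δ ≈ 0.514.
p = a·p₁ + b·p₂ ≈ (0.617, -0.213, -0.758); φ = arcsin(p_z) ≈ -49.26°, λ = atan2(p_y, p_x) ≈ -19.01°.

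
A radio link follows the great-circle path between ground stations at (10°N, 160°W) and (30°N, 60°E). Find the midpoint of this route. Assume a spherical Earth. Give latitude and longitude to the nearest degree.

≈ (46°N, 140°E)

The haversine formula gives a central angle δ ≈ 2.173 rad (124.5°) between the endpoints.
Interpolate at f = 1/2 with slerp weights a = sin((1−f)δ)/sin δ ≈ 1.074, b = sin(fδ)/sin δ ≈ 1.074.
p = a·p₁ + b·p₂ ≈ (-0.529, 0.444, 0.723); φ = arcsin(p_z) ≈ 46.34°, λ = atan2(p_y, p_x) ≈ 140.00°.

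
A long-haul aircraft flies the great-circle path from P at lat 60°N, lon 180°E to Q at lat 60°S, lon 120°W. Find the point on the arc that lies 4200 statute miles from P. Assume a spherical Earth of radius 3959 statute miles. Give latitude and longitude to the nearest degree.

≈ lat 3°N, lon 151°W

The haversine formula gives a central angle δ ≈ 2.246 rad (128.7°) between the endpoints. The total great-circle distance is δ·R ≈ 2.246 × 3959 ≈ 8892 mi, so the target fraction is f = 4200/8892 ≈ 0.472.
Interpolate at f ≈ 0.472 with slerp weights a = sin((1−f)δ)/sin δ ≈ 1.187, b = sin(fδ)/sin δ ≈ 1.118.
p = a·p₁ + b·p₂ ≈ (-0.873, -0.484, 0.060); φ = arcsin(p_z) ≈ 3.42°, λ = atan2(p_y, p_x) ≈ -150.99°.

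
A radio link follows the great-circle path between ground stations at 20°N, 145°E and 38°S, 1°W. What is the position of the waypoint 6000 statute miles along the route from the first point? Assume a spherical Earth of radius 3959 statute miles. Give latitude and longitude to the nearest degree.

≈ 35°S, 74°E

Write both endpoints as unit vectors p₁, p₂ with components (cos φ cos λ, cos φ sin λ, sin φ).
The central angle between the endpoints is δ = arccos(p₁·p₂) ≈ 2.540 rad (145.5°). The total great-circle distance is δ·R ≈ 2.540 × 3959 ≈ 10056 mi, so the target fraction is f = 6000/10056 ≈ 0.597.
Interpolate at f ≈ 0.597 with slerp weights a = sin((1−f)δ)/sin δ ≈ 1.510, b = sin(fδ)/sin δ ≈ 1.764.
p = a·p₁ + b·p₂ ≈ (0.228, 0.790, -0.570); φ = arcsin(p_z) ≈ -34.74°, λ = atan2(p_y, p_x) ≈ 73.90°.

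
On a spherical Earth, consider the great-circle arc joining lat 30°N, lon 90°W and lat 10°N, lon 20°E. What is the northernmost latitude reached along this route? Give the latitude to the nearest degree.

≈ 35°N

The great circle lies in the plane with unit normal n̂ = (p₁ × p₂)/|p₁ × p₂|.
Here n̂_z ≈ +0.819; the vertex latitude is φ_max = arccos|n̂_z| ≈ 35.0°.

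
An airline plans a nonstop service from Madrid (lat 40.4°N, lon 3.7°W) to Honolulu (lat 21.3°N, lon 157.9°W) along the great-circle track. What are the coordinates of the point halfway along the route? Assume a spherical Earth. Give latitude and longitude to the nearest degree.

Write both endpoints as unit vectors p₁, p₂ with components (cos φ cos λ, cos φ sin λ, sin φ).
The central angle between the endpoints is δ = arccos(p₁·p₂) ≈ 1.986 rad (113.8°).
Interpolate at f = 1/2 with slerp weights a = sin((1−f)δ)/sin δ ≈ 0.915, b = sin(fδ)/sin δ ≈ 0.915.
p = a·p₁ + b·p₂ ≈ (-0.095, -0.366, 0.926); φ = arcsin(p_z) ≈ 67.80°, λ = atan2(p_y, p_x) ≈ -104.49°.

≈ lat 68°N, lon 104°W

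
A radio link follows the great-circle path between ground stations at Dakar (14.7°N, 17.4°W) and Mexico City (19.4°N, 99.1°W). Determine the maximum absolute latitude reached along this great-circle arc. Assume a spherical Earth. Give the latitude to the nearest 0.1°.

≈ 22.4°N

The great circle lies in the plane with unit normal n̂ = (p₁ × p₂)/|p₁ × p₂|.
Here n̂_z ≈ -0.925; the vertex latitude is φ_max = arccos|n̂_z| ≈ 22.4°.
Check via Clairaut: cos φ_max = |cos φ₁| · sin C = cos(14.7°)·sin(72.9°) ≈ 0.925, again giving ≈ 22.4°.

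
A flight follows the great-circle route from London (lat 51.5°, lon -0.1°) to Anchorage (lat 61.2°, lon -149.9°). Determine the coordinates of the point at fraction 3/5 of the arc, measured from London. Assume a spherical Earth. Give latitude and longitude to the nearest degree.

Write both endpoints as unit vectors p₁, p₂ with components (cos φ cos λ, cos φ sin λ, sin φ).
The central angle between the endpoints is δ = arccos(p₁·p₂) ≈ 1.130 rad (64.7°).
Interpolate at f = 3/5 with slerp weights a = sin((1−f)δ)/sin δ ≈ 0.483, b = sin(fδ)/sin δ ≈ 0.694.
p = a·p₁ + b·p₂ ≈ (0.012, -0.168, 0.986); φ = arcsin(p_z) ≈ 80.30°, λ = atan2(p_y, p_x) ≈ -86.06°.

≈ lat 80°, lon -86°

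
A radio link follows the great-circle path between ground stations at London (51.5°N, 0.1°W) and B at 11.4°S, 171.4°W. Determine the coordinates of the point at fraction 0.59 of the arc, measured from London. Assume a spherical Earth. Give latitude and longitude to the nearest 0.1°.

Convert each endpoint to a unit vector on the sphere (x = cos φ cos λ, y = cos φ sin λ, z = sin φ).
The central angle between the endpoints is δ = arccos(p₁·p₂) ≈ 2.431 rad (139.3°).
Interpolate at f = 0.59 with slerp weights a = sin((1−f)δ)/sin δ ≈ 1.287, b = sin(fδ)/sin δ ≈ 1.519.
p = a·p₁ + b·p₂ ≈ (-0.671, -0.224, 0.707); φ = arcsin(p_z) ≈ 45.00°, λ = atan2(p_y, p_x) ≈ -161.53°.

≈ 45.0°N, 161.5°W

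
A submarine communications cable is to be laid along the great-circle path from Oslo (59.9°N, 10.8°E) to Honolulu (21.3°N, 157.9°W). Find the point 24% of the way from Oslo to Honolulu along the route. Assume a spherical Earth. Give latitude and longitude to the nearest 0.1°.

≈ 81.9°N, 20.9°W

From cos δ = sin φ₁ sin φ₂ + cos φ₁ cos φ₂ cos Δλ, the central angle is δ ≈ 1.715 rad (98.3°).
Interpolate at f = 0.24 with slerp weights a = sin((1−f)δ)/sin δ ≈ 0.975, b = sin(fδ)/sin δ ≈ 0.404.
p = a·p₁ + b·p₂ ≈ (0.131, -0.050, 0.990); φ = arcsin(p_z) ≈ 81.93°, λ = atan2(p_y, p_x) ≈ -20.93°.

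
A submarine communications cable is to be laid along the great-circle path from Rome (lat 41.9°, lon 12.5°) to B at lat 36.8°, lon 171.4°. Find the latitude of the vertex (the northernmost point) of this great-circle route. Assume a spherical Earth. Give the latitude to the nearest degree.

≈ 77°

The great circle lies in the plane with unit normal n̂ = (p₁ × p₂)/|p₁ × p₂|.
Here n̂_z ≈ +0.217; the vertex latitude is φ_max = arccos|n̂_z| ≈ 77.5°.
Check via Clairaut: cos φ_max = |cos φ₁| · sin C = cos(41.9°)·sin(17.0°) ≈ 0.217, again giving ≈ 77.5°.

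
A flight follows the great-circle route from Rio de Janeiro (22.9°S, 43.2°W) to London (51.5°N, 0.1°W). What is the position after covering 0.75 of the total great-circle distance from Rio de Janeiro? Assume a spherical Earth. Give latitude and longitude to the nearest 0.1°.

Write both endpoints as unit vectors p₁, p₂ with components (cos φ cos λ, cos φ sin λ, sin φ).
The central angle between the endpoints is δ = arccos(p₁·p₂) ≈ 1.456 rad (83.4°).
Interpolate at f = 0.75 with slerp weights a = sin((1−f)δ)/sin δ ≈ 0.358, b = sin(fδ)/sin δ ≈ 0.894.
p = a·p₁ + b·p₂ ≈ (0.797, -0.227, 0.560); φ = arcsin(p_z) ≈ 34.04°, λ = atan2(p_y, p_x) ≈ -15.90°.

≈ (34.0°N, 15.9°W)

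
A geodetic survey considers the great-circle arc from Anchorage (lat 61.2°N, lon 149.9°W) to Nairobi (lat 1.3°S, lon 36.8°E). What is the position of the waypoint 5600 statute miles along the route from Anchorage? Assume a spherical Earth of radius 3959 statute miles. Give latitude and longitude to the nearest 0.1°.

Convert each endpoint to a unit vector on the sphere (x = cos φ cos λ, y = cos φ sin λ, z = sin φ).
The central angle between the endpoints is δ = arccos(p₁·p₂) ≈ 2.092 rad (119.9°). The total great-circle distance is δ·R ≈ 2.092 × 3959 ≈ 8284 mi, so the target fraction is f = 5600/8284 ≈ 0.676.
Interpolate at f ≈ 0.676 with slerp weights a = sin((1−f)δ)/sin δ ≈ 0.723, b = sin(fδ)/sin δ ≈ 1.139.
p = a·p₁ + b·p₂ ≈ (0.611, 0.508, 0.608); φ = arcsin(p_z) ≈ 37.44°, λ = atan2(p_y, p_x) ≈ 39.73°.

≈ lat 37.4°N, lon 39.7°E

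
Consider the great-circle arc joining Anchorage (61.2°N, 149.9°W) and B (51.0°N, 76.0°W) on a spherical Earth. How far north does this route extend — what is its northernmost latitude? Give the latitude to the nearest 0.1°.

≈ 63.1°N

The great circle lies in the plane with unit normal n̂ = (p₁ × p₂)/|p₁ × p₂|.
Here n̂_z ≈ +0.452; the vertex latitude is φ_max = arccos|n̂_z| ≈ 63.1°.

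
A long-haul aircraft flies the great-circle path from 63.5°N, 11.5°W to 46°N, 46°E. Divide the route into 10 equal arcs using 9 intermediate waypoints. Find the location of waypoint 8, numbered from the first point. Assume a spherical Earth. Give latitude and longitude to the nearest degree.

≈ 51°N, 39°E

The haversine formula gives a central angle δ ≈ 0.626 rad (35.9°) between the endpoints.
Interpolate at f = 8/10 with slerp weights a = sin((1−f)δ)/sin δ ≈ 0.213, b = sin(fδ)/sin δ ≈ 0.819.
p = a·p₁ + b·p₂ ≈ (0.489, 0.391, 0.780); φ = arcsin(p_z) ≈ 51.28°, λ = atan2(p_y, p_x) ≈ 38.63°.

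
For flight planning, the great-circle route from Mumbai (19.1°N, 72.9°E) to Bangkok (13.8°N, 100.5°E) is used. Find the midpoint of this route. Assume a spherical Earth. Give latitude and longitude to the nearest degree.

Convert each endpoint to a unit vector on the sphere (x = cos φ cos λ, y = cos φ sin λ, z = sin φ).
The central angle between the endpoints is δ = arccos(p₁·p₂) ≈ 0.471 rad (27.0°).
Interpolate at f = 1/2 with slerp weights a = sin((1−f)δ)/sin δ ≈ 0.514, b = sin(fδ)/sin δ ≈ 0.514.
p = a·p₁ + b·p₂ ≈ (0.052, 0.955, 0.291); φ = arcsin(p_z) ≈ 16.91°, λ = atan2(p_y, p_x) ≈ 86.89°.

≈ (17°N, 87°E)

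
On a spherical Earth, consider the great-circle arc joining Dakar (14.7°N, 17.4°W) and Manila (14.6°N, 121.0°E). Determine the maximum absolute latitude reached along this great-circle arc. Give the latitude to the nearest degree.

≈ 36°N

The great circle lies in the plane with unit normal n̂ = (p₁ × p₂)/|p₁ × p₂|.
Here n̂_z ≈ +0.805; the vertex latitude is φ_max = arccos|n̂_z| ≈ 36.4°.
Check via Clairaut: cos φ_max = |cos φ₁| · sin C = cos(14.7°)·sin(56.4°) ≈ 0.805, again giving ≈ 36.4°.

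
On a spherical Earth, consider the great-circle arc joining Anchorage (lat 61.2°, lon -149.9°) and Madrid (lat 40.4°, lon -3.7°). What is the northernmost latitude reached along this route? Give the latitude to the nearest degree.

≈ 78°

The great circle lies in the plane with unit normal n̂ = (p₁ × p₂)/|p₁ × p₂|.
Here n̂_z ≈ +0.212; the vertex latitude is φ_max = arccos|n̂_z| ≈ 77.8°.
Check via Clairaut: cos φ_max = |cos φ₁| · sin C = cos(61.2°)·sin(26.0°) ≈ 0.212, again giving ≈ 77.8°.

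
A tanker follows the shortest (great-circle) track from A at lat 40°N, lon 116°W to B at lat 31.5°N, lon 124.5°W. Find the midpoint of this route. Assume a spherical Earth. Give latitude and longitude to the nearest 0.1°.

Convert each endpoint to a unit vector on the sphere (x = cos φ cos λ, y = cos φ sin λ, z = sin φ).
The central angle between the endpoints is δ = arccos(p₁·p₂) ≈ 0.191 rad (10.9°).
Interpolate at f = 1/2 with slerp weights a = sin((1−f)δ)/sin δ ≈ 0.502, b = sin(fδ)/sin δ ≈ 0.502.
p = a·p₁ + b·p₂ ≈ (-0.411, -0.699, 0.585); φ = arcsin(p_z) ≈ 35.82°, λ = atan2(p_y, p_x) ≈ -120.48°.

≈ lat 35.8°N, lon 120.5°W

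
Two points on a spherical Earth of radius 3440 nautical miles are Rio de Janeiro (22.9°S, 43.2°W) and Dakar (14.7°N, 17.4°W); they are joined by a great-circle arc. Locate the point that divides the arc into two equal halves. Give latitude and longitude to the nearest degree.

Write both endpoints as unit vectors p₁, p₂ with components (cos φ cos λ, cos φ sin λ, sin φ).
The central angle between the endpoints is δ = arccos(p₁·p₂) ≈ 0.791 rad (45.3°).
Interpolate at f = 1/2 with slerp weights a = sin((1−f)δ)/sin δ ≈ 0.542, b = sin(fδ)/sin δ ≈ 0.542.
p = a·p₁ + b·p₂ ≈ (0.864, -0.498, -0.073); φ = arcsin(p_z) ≈ -4.21°, λ = atan2(p_y, p_x) ≈ -29.98°.

≈ 4°S, 30°W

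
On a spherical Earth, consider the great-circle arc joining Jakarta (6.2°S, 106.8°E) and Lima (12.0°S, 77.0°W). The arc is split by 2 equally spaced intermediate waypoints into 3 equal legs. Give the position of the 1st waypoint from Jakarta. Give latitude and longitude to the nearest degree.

≈ (58°S, 125°E)

The haversine formula gives a central angle δ ≈ 2.817 rad (161.4°) between the endpoints.
Interpolate at f = 1/3 with slerp weights a = sin((1−f)δ)/sin δ ≈ 2.990, b = sin(fδ)/sin δ ≈ 2.532.
p = a·p₁ + b·p₂ ≈ (-0.302, 0.433, -0.849); φ = arcsin(p_z) ≈ -58.14°, λ = atan2(p_y, p_x) ≈ 124.91°.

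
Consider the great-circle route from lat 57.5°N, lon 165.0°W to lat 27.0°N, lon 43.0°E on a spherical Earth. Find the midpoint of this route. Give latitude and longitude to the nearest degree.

≈ lat 69°N, lon 74°E

The haversine formula gives a central angle δ ≈ 1.611 rad (92.3°) between the endpoints.
Interpolate at f = 1/2 with slerp weights a = sin((1−f)δ)/sin δ ≈ 0.722, b = sin(fδ)/sin δ ≈ 0.722.
p = a·p₁ + b·p₂ ≈ (0.096, 0.338, 0.936); φ = arcsin(p_z) ≈ 69.42°, λ = atan2(p_y, p_x) ≈ 74.19°.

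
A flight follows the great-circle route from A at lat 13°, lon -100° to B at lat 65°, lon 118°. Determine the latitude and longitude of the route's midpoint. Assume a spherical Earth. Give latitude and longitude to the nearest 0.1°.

The haversine formula gives a central angle δ ≈ 1.692 rad (96.9°) between the endpoints.
Interpolate at f = 1/2 with slerp weights a = sin((1−f)δ)/sin δ ≈ 0.754, b = sin(fδ)/sin δ ≈ 0.754.
p = a·p₁ + b·p₂ ≈ (-0.277, -0.442, 0.853); φ = arcsin(p_z) ≈ 58.54°, λ = atan2(p_y, p_x) ≈ -122.08°.

≈ lat 58.5°, lon -122.1°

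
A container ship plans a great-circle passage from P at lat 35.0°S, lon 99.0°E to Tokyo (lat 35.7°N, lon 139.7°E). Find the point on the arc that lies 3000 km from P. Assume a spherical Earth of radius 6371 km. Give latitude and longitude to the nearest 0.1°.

The haversine formula gives a central angle δ ≈ 1.400 rad (80.2°) between the endpoints. The total great-circle distance is δ·R ≈ 1.400 × 6371 ≈ 8922 km, so the target fraction is f = 3000/8922 ≈ 0.336.
Interpolate at f ≈ 0.336 with slerp weights a = sin((1−f)δ)/sin δ ≈ 0.813, b = sin(fδ)/sin δ ≈ 0.460.
p = a·p₁ + b·p₂ ≈ (-0.389, 0.900, -0.198); φ = arcsin(p_z) ≈ -11.40°, λ = atan2(p_y, p_x) ≈ 113.40°.

≈ lat 11.4°S, lon 113.4°E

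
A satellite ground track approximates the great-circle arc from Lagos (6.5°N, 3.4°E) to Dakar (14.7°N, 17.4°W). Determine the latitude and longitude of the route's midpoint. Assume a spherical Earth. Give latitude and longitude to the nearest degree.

≈ (11°N, 7°W)

The haversine formula gives a central angle δ ≈ 0.384 rad (22.0°) between the endpoints.
Interpolate at f = 1/2 with slerp weights a = sin((1−f)δ)/sin δ ≈ 0.509, b = sin(fδ)/sin δ ≈ 0.509.
p = a·p₁ + b·p₂ ≈ (0.975, -0.117, 0.187); φ = arcsin(p_z) ≈ 10.77°, λ = atan2(p_y, p_x) ≈ -6.86°.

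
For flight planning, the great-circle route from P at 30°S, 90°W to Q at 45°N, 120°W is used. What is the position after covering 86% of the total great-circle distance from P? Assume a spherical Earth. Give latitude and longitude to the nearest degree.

≈ 35°N, 114°W

Write both endpoints as unit vectors p₁, p₂ with components (cos φ cos λ, cos φ sin λ, sin φ).
The central angle between the endpoints is δ = arccos(p₁·p₂) ≈ 1.393 rad (79.8°).
Interpolate at f = 0.86 with slerp weights a = sin((1−f)δ)/sin δ ≈ 0.197, b = sin(fδ)/sin δ ≈ 0.946.
p = a·p₁ + b·p₂ ≈ (-0.335, -0.750, 0.571); φ = arcsin(p_z) ≈ 34.79°, λ = atan2(p_y, p_x) ≈ -114.04°.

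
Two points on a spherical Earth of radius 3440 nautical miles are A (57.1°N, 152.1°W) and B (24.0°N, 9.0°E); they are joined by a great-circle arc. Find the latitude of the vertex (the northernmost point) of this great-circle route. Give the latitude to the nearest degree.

≈ 81°N

The great circle lies in the plane with unit normal n̂ = (p₁ × p₂)/|p₁ × p₂|.
Here n̂_z ≈ +0.162; the vertex latitude is φ_max = arccos|n̂_z| ≈ 80.7°.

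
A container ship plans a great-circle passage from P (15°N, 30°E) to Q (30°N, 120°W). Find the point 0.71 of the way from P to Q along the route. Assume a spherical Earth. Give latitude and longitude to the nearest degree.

≈ (55°N, 82°W)

Convert each endpoint to a unit vector on the sphere (x = cos φ cos λ, y = cos φ sin λ, z = sin φ).
The central angle between the endpoints is δ = arccos(p₁·p₂) ≈ 2.208 rad (126.5°).
Interpolate at f = 0.71 with slerp weights a = sin((1−f)δ)/sin δ ≈ 0.743, b = sin(fδ)/sin δ ≈ 1.244.
p = a·p₁ + b·p₂ ≈ (0.083, -0.574, 0.815); φ = arcsin(p_z) ≈ 54.54°, λ = atan2(p_y, p_x) ≈ -81.76°.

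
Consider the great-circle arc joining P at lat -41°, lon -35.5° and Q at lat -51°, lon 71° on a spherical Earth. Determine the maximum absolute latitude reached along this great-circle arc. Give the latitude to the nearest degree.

The great circle lies in the plane with unit normal n̂ = (p₁ × p₂)/|p₁ × p₂|.
Here n̂_z ≈ +0.491; the vertex latitude is φ_max = arccos|n̂_z| ≈ 60.6°.
Check via Clairaut: cos φ_max = |cos φ₁| · sin C = cos(41.0°)·sin(139.4°) ≈ 0.491, again giving ≈ 60.6°.

≈ -61°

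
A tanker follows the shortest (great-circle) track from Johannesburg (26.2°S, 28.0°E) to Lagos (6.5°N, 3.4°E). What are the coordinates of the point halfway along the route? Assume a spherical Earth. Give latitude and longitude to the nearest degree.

Convert each endpoint to a unit vector on the sphere (x = cos φ cos λ, y = cos φ sin λ, z = sin φ).
The central angle between the endpoints is δ = arccos(p₁·p₂) ≈ 0.707 rad (40.5°).
Interpolate at f = 1/2 with slerp weights a = sin((1−f)δ)/sin δ ≈ 0.533, b = sin(fδ)/sin δ ≈ 0.533.
p = a·p₁ + b·p₂ ≈ (0.951, 0.256, -0.175); φ = arcsin(p_z) ≈ -10.08°, λ = atan2(p_y, p_x) ≈ 15.06°.

≈ 10°S, 15°E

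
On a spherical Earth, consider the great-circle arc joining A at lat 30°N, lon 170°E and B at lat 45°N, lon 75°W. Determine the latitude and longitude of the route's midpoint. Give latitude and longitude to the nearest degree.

≈ lat 55°N, lon 142°W

From cos δ = sin φ₁ sin φ₂ + cos φ₁ cos φ₂ cos Δλ, the central angle is δ ≈ 1.476 rad (84.6°).
Interpolate at f = 1/2 with slerp weights a = sin((1−f)δ)/sin δ ≈ 0.676, b = sin(fδ)/sin δ ≈ 0.676.
p = a·p₁ + b·p₂ ≈ (-0.453, -0.360, 0.816); φ = arcsin(p_z) ≈ 54.66°, λ = atan2(p_y, p_x) ≈ -141.51°.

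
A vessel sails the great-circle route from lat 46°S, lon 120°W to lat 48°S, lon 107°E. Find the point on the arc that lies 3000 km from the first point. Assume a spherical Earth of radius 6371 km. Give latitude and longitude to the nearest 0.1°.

From cos δ = sin φ₁ sin φ₂ + cos φ₁ cos φ₂ cos Δλ, the central angle is δ ≈ 1.351 rad (77.4°). The total great-circle distance is δ·R ≈ 1.351 × 6371 ≈ 8610 km, so the target fraction is f = 3000/8610 ≈ 0.348.
Interpolate at f ≈ 0.348 with slerp weights a = sin((1−f)δ)/sin δ ≈ 0.790, b = sin(fδ)/sin δ ≈ 0.465.
p = a·p₁ + b·p₂ ≈ (-0.365, -0.178, -0.914); φ = arcsin(p_z) ≈ -66.03°, λ = atan2(p_y, p_x) ≈ -154.04°.

≈ lat 66.0°S, lon 154.0°W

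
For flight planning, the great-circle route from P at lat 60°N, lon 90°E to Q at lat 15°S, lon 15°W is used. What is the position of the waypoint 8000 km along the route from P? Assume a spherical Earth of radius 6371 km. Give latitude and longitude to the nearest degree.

Write both endpoints as unit vectors p₁, p₂ with components (cos φ cos λ, cos φ sin λ, sin φ).
The central angle between the endpoints is δ = arccos(p₁·p₂) ≈ 1.927 rad (110.4°). The total great-circle distance is δ·R ≈ 1.927 × 6371 ≈ 12280 km, so the target fraction is f = 8000/12280 ≈ 0.651.
Interpolate at f ≈ 0.651 with slerp weights a = sin((1−f)δ)/sin δ ≈ 0.664, b = sin(fδ)/sin δ ≈ 1.015.
p = a·p₁ + b·p₂ ≈ (0.947, 0.078, 0.313); φ = arcsin(p_z) ≈ 18.21°, λ = atan2(p_y, p_x) ≈ 4.74°.

≈ lat 18°N, lon 5°E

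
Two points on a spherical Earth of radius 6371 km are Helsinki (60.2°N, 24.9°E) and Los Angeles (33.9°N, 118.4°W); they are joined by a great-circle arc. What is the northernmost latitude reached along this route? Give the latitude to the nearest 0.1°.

The great circle lies in the plane with unit normal n̂ = (p₁ × p₂)/|p₁ × p₂|.
Here n̂_z ≈ -0.249; the vertex latitude is φ_max = arccos|n̂_z| ≈ 75.6°.
Check via Clairaut: cos φ_max = |cos φ₁| · sin C = cos(60.2°)·sin(30.1°) ≈ 0.249, again giving ≈ 75.6°.

≈ 75.6°N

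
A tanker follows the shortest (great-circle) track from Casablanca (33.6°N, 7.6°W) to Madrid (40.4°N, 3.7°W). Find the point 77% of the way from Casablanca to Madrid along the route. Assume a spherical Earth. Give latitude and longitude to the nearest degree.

≈ 39°N, 5°W

From cos δ = sin φ₁ sin φ₂ + cos φ₁ cos φ₂ cos Δλ, the central angle is δ ≈ 0.131 rad (7.5°).
Interpolate at f = 0.77 with slerp weights a = sin((1−f)δ)/sin δ ≈ 0.231, b = sin(fδ)/sin δ ≈ 0.771.
p = a·p₁ + b·p₂ ≈ (0.776, -0.063, 0.627); φ = arcsin(p_z) ≈ 38.85°, λ = atan2(p_y, p_x) ≈ -4.66°.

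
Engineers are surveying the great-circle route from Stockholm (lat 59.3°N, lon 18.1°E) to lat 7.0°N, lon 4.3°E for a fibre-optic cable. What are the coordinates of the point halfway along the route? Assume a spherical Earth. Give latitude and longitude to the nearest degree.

Convert each endpoint to a unit vector on the sphere (x = cos φ cos λ, y = cos φ sin λ, z = sin φ).
The central angle between the endpoints is δ = arccos(p₁·p₂) ≈ 0.931 rad (53.4°).
Interpolate at f = 1/2 with slerp weights a = sin((1−f)δ)/sin δ ≈ 0.560, b = sin(fδ)/sin δ ≈ 0.560.
p = a·p₁ + b·p₂ ≈ (0.825, 0.130, 0.549); φ = arcsin(p_z) ≈ 33.32°, λ = atan2(p_y, p_x) ≈ 8.98°.

≈ lat 33°N, lon 9°E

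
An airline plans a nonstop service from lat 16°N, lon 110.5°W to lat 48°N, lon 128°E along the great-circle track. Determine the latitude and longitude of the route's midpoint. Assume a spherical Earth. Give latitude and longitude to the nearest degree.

≈ lat 51°N, lon 154°W

Convert each endpoint to a unit vector on the sphere (x = cos φ cos λ, y = cos φ sin λ, z = sin φ).
The central angle between the endpoints is δ = arccos(p₁·p₂) ≈ 1.702 rad (97.5°).
Interpolate at f = 1/2 with slerp weights a = sin((1−f)δ)/sin δ ≈ 0.759, b = sin(fδ)/sin δ ≈ 0.759.
p = a·p₁ + b·p₂ ≈ (-0.568, -0.283, 0.773); φ = arcsin(p_z) ≈ 50.61°, λ = atan2(p_y, p_x) ≈ -153.51°.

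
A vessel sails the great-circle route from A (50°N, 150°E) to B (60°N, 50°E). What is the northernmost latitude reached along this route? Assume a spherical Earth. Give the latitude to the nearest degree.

≈ 67°N

The great circle lies in the plane with unit normal n̂ = (p₁ × p₂)/|p₁ × p₂|.
Here n̂_z ≈ -0.399; the vertex latitude is φ_max = arccos|n̂_z| ≈ 66.5°.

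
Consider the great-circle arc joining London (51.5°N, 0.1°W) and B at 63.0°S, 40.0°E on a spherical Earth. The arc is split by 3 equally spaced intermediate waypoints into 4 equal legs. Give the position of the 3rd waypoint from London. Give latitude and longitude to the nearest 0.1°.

Write both endpoints as unit vectors p₁, p₂ with components (cos φ cos λ, cos φ sin λ, sin φ).
The central angle between the endpoints is δ = arccos(p₁·p₂) ≈ 2.073 rad (118.8°).
Interpolate at f = 3/4 with slerp weights a = sin((1−f)δ)/sin δ ≈ 0.565, b = sin(fδ)/sin δ ≈ 1.141.
p = a·p₁ + b·p₂ ≈ (0.748, 0.332, -0.574); φ = arcsin(p_z) ≈ -35.03°, λ = atan2(p_y, p_x) ≈ 23.94°.

≈ 35.0°S, 23.9°E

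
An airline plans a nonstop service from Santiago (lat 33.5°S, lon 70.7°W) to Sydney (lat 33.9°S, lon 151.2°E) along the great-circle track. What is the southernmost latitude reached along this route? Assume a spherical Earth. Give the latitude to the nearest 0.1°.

≈ 61.8°S

The great circle lies in the plane with unit normal n̂ = (p₁ × p₂)/|p₁ × p₂|.
Here n̂_z ≈ -0.472; the vertex latitude is φ_max = arccos|n̂_z| ≈ 61.8°.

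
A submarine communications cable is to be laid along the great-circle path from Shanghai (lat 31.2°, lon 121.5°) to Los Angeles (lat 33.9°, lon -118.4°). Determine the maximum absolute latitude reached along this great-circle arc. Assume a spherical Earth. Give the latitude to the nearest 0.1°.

≈ 52.0°

The great circle lies in the plane with unit normal n̂ = (p₁ × p₂)/|p₁ × p₂|.
Here n̂_z ≈ +0.616; the vertex latitude is φ_max = arccos|n̂_z| ≈ 52.0°.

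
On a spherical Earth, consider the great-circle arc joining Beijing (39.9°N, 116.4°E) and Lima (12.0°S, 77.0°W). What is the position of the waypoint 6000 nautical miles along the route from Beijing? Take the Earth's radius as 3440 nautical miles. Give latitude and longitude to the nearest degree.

≈ 34°N, 96°W

Convert each endpoint to a unit vector on the sphere (x = cos φ cos λ, y = cos φ sin λ, z = sin φ).
The central angle between the endpoints is δ = arccos(p₁·p₂) ≈ 2.613 rad (149.7°). The total great-circle distance is δ·R ≈ 2.613 × 3440 ≈ 8987 nmi, so the target fraction is f = 6000/8987 ≈ 0.668.
Interpolate at f ≈ 0.668 with slerp weights a = sin((1−f)δ)/sin δ ≈ 1.513, b = sin(fδ)/sin δ ≈ 1.952.
p = a·p₁ + b·p₂ ≈ (-0.086, -0.821, 0.564); φ = arcsin(p_z) ≈ 34.37°, λ = atan2(p_y, p_x) ≈ -96.01°.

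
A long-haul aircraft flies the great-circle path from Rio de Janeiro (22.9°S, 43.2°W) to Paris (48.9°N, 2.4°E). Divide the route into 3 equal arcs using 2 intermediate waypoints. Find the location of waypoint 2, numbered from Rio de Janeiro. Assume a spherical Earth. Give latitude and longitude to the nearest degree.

Write both endpoints as unit vectors p₁, p₂ with components (cos φ cos λ, cos φ sin λ, sin φ).
The central angle between the endpoints is δ = arccos(p₁·p₂) ≈ 1.440 rad (82.5°).
Interpolate at f = 2/3 with slerp weights a = sin((1−f)δ)/sin δ ≈ 0.466, b = sin(fδ)/sin δ ≈ 0.826.
p = a·p₁ + b·p₂ ≈ (0.855, -0.271, 0.441); φ = arcsin(p_z) ≈ 26.19°, λ = atan2(p_y, p_x) ≈ -17.58°.

≈ 26°N, 18°W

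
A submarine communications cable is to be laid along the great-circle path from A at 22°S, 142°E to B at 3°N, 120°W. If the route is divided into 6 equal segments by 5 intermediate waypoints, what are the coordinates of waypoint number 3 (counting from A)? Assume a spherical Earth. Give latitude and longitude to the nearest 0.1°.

≈ 14.3°S, 166.6°W

Write both endpoints as unit vectors p₁, p₂ with components (cos φ cos λ, cos φ sin λ, sin φ).
The central angle between the endpoints is δ = arccos(p₁·p₂) ≈ 1.720 rad (98.5°).
Interpolate at f = 3/6 with slerp weights a = sin((1−f)δ)/sin δ ≈ 0.766, b = sin(fδ)/sin δ ≈ 0.766.
p = a·p₁ + b·p₂ ≈ (-0.942, -0.225, -0.247); φ = arcsin(p_z) ≈ -14.30°, λ = atan2(p_y, p_x) ≈ -166.56°.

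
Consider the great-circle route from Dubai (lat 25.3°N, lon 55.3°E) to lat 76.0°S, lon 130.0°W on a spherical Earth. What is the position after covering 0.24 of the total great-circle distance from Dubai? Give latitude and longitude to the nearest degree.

Write both endpoints as unit vectors p₁, p₂ with components (cos φ cos λ, cos φ sin λ, sin φ).
The central angle between the endpoints is δ = arccos(p₁·p₂) ≈ 2.256 rad (129.2°).
Interpolate at f = 0.24 with slerp weights a = sin((1−f)δ)/sin δ ≈ 1.278, b = sin(fδ)/sin δ ≈ 0.665.
p = a·p₁ + b·p₂ ≈ (0.554, 0.826, -0.099); φ = arcsin(p_z) ≈ -5.70°, λ = atan2(p_y, p_x) ≈ 56.16°.

≈ lat 6°S, lon 56°E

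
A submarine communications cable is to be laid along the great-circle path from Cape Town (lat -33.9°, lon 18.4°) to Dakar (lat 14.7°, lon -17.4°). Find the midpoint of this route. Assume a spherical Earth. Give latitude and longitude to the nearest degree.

≈ lat -10°, lon -1°

Convert each endpoint to a unit vector on the sphere (x = cos φ cos λ, y = cos φ sin λ, z = sin φ).
The central angle between the endpoints is δ = arccos(p₁·p₂) ≈ 1.036 rad (59.4°).
Interpolate at f = 1/2 with slerp weights a = sin((1−f)δ)/sin δ ≈ 0.576, b = sin(fδ)/sin δ ≈ 0.576.
p = a·p₁ + b·p₂ ≈ (0.984, -0.016, -0.175); φ = arcsin(p_z) ≈ -10.08°, λ = atan2(p_y, p_x) ≈ -0.91°.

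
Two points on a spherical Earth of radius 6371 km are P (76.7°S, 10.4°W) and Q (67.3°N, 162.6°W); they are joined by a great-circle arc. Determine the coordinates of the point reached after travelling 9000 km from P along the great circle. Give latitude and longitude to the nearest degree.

≈ (16°S, 132°W)

The haversine formula gives a central angle δ ≈ 2.924 rad (167.5°) between the endpoints. The total great-circle distance is δ·R ≈ 2.924 × 6371 ≈ 18626 km, so the target fraction is f = 9000/18626 ≈ 0.483.
Interpolate at f ≈ 0.483 with slerp weights a = sin((1−f)δ)/sin δ ≈ 4.615, b = sin(fδ)/sin δ ≈ 4.565.
p = a·p₁ + b·p₂ ≈ (-0.637, -0.718, -0.279); φ = arcsin(p_z) ≈ -16.22°, λ = atan2(p_y, p_x) ≈ -131.56°.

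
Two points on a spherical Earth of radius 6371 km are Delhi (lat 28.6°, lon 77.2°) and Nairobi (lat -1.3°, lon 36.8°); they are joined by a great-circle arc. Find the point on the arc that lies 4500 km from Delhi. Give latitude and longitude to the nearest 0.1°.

Convert each endpoint to a unit vector on the sphere (x = cos φ cos λ, y = cos φ sin λ, z = sin φ).
The central angle between the endpoints is δ = arccos(p₁·p₂) ≈ 0.853 rad (48.9°). The total great-circle distance is δ·R ≈ 0.853 × 6371 ≈ 5436 km, so the target fraction is f = 4500/5436 ≈ 0.828.
Interpolate at f ≈ 0.828 with slerp weights a = sin((1−f)δ)/sin δ ≈ 0.194, b = sin(fδ)/sin δ ≈ 0.862.
p = a·p₁ + b·p₂ ≈ (0.727, 0.682, 0.073); φ = arcsin(p_z) ≈ 4.21°, λ = atan2(p_y, p_x) ≈ 43.16°.

≈ lat 4.2°, lon 43.2°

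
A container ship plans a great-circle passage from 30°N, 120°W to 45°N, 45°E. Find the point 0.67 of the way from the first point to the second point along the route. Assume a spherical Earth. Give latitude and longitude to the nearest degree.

Write both endpoints as unit vectors p₁, p₂ with components (cos φ cos λ, cos φ sin λ, sin φ).
The central angle between the endpoints is δ = arccos(p₁·p₂) ≈ 1.811 rad (103.8°).
Interpolate at f = 0.67 with slerp weights a = sin((1−f)δ)/sin δ ≈ 0.579, b = sin(fδ)/sin δ ≈ 0.965.
p = a·p₁ + b·p₂ ≈ (0.231, 0.048, 0.972); φ = arcsin(p_z) ≈ 76.33°, λ = atan2(p_y, p_x) ≈ 11.66°.

≈ 76°N, 12°E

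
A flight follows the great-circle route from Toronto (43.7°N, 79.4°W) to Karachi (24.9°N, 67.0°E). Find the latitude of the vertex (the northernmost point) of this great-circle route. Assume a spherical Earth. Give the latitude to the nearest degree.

≈ 68°N

The great circle lies in the plane with unit normal n̂ = (p₁ × p₂)/|p₁ × p₂|.
Here n̂_z ≈ +0.375; the vertex latitude is φ_max = arccos|n̂_z| ≈ 68.0°.
Check via Clairaut: cos φ_max = |cos φ₁| · sin C = cos(43.7°)·sin(31.3°) ≈ 0.375, again giving ≈ 68.0°.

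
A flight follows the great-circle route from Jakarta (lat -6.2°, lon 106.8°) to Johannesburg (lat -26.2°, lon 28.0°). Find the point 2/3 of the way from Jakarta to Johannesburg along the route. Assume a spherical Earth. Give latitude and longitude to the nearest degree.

Write both endpoints as unit vectors p₁, p₂ with components (cos φ cos λ, cos φ sin λ, sin φ).
The central angle between the endpoints is δ = arccos(p₁·p₂) ≈ 1.348 rad (77.2°).
Interpolate at f = 2/3 with slerp weights a = sin((1−f)δ)/sin δ ≈ 0.445, b = sin(fδ)/sin δ ≈ 0.802.
p = a·p₁ + b·p₂ ≈ (0.508, 0.762, -0.402); φ = arcsin(p_z) ≈ -23.72°, λ = atan2(p_y, p_x) ≈ 56.32°.

≈ lat -24°, lon 56°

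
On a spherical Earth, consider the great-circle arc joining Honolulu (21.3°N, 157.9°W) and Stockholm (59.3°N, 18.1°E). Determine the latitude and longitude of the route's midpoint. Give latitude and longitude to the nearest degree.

≈ 71°N, 153°W

Convert each endpoint to a unit vector on the sphere (x = cos φ cos λ, y = cos φ sin λ, z = sin φ).
The central angle between the endpoints is δ = arccos(p₁·p₂) ≈ 1.734 rad (99.3°).
Interpolate at f = 1/2 with slerp weights a = sin((1−f)δ)/sin δ ≈ 0.773, b = sin(fδ)/sin δ ≈ 0.773.
p = a·p₁ + b·p₂ ≈ (-0.292, -0.148, 0.945); φ = arcsin(p_z) ≈ 70.89°, λ = atan2(p_y, p_x) ≈ -153.08°.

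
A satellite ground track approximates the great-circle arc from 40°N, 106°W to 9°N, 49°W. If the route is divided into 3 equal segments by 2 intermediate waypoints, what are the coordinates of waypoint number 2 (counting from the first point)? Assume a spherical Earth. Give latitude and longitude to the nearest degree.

Write both endpoints as unit vectors p₁, p₂ with components (cos φ cos λ, cos φ sin λ, sin φ).
The central angle between the endpoints is δ = arccos(p₁·p₂) ≈ 1.033 rad (59.2°).
Interpolate at f = 2/3 with slerp weights a = sin((1−f)δ)/sin δ ≈ 0.393, b = sin(fδ)/sin δ ≈ 0.740.
p = a·p₁ + b·p₂ ≈ (0.396, -0.841, 0.368); φ = arcsin(p_z) ≈ 21.61°, λ = atan2(p_y, p_x) ≈ -64.76°.

≈ 22°N, 65°W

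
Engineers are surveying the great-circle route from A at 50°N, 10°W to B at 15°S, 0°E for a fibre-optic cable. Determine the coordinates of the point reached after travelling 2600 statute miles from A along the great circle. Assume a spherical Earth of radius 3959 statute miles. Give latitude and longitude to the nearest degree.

Convert each endpoint to a unit vector on the sphere (x = cos φ cos λ, y = cos φ sin λ, z = sin φ).
The central angle between the endpoints is δ = arccos(p₁·p₂) ≈ 1.145 rad (65.6°). The total great-circle distance is δ·R ≈ 1.145 × 3959 ≈ 4532 mi, so the target fraction is f = 2600/4532 ≈ 0.574.
Interpolate at f ≈ 0.574 with slerp weights a = sin((1−f)δ)/sin δ ≈ 0.515, b = sin(fδ)/sin δ ≈ 0.670.
p = a·p₁ + b·p₂ ≈ (0.974, -0.057, 0.221); φ = arcsin(p_z) ≈ 12.77°, λ = atan2(p_y, p_x) ≈ -3.38°.

≈ 13°N, 3°W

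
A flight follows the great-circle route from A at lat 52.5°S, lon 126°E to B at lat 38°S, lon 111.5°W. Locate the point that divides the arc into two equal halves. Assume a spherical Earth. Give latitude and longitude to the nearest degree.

Convert each endpoint to a unit vector on the sphere (x = cos φ cos λ, y = cos φ sin λ, z = sin φ).
The central angle between the endpoints is δ = arccos(p₁·p₂) ≈ 1.338 rad (76.7°).
Interpolate at f = 1/2 with slerp weights a = sin((1−f)δ)/sin δ ≈ 0.637, b = sin(fδ)/sin δ ≈ 0.637.
p = a·p₁ + b·p₂ ≈ (-0.412, -0.153, -0.898); φ = arcsin(p_z) ≈ -63.91°, λ = atan2(p_y, p_x) ≈ -159.58°.

≈ lat 64°S, lon 160°W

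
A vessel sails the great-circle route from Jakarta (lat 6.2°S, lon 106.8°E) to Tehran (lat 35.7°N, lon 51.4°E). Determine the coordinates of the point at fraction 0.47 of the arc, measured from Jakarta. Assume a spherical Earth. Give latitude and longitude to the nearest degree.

≈ lat 15°N, lon 84°E

Convert each endpoint to a unit vector on the sphere (x = cos φ cos λ, y = cos φ sin λ, z = sin φ).
The central angle between the endpoints is δ = arccos(p₁·p₂) ≈ 1.164 rad (66.7°).
Interpolate at f = 0.47 with slerp weights a = sin((1−f)δ)/sin δ ≈ 0.630, b = sin(fδ)/sin δ ≈ 0.566.
p = a·p₁ + b·p₂ ≈ (0.106, 0.959, 0.263); φ = arcsin(p_z) ≈ 15.22°, λ = atan2(p_y, p_x) ≈ 83.69°.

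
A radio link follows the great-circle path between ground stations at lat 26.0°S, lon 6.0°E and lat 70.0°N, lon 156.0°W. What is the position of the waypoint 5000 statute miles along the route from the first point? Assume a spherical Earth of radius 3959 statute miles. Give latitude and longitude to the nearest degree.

Write both endpoints as unit vectors p₁, p₂ with components (cos φ cos λ, cos φ sin λ, sin φ).
The central angle between the endpoints is δ = arccos(p₁·p₂) ≈ 2.352 rad (134.8°). The total great-circle distance is δ·R ≈ 2.352 × 3959 ≈ 9312 mi, so the target fraction is f = 5000/9312 ≈ 0.537.
Interpolate at f ≈ 0.537 with slerp weights a = sin((1−f)δ)/sin δ ≈ 1.248, b = sin(fδ)/sin δ ≈ 1.342.
p = a·p₁ + b·p₂ ≈ (0.697, -0.069, 0.714); φ = arcsin(p_z) ≈ 45.57°, λ = atan2(p_y, p_x) ≈ -5.69°.

≈ lat 46°N, lon 6°W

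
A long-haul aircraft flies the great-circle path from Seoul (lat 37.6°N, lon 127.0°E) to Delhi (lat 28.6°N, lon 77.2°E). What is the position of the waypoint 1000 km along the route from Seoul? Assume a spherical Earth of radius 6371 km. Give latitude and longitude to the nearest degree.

Convert each endpoint to a unit vector on the sphere (x = cos φ cos λ, y = cos φ sin λ, z = sin φ).
The central angle between the endpoints is δ = arccos(p₁·p₂) ≈ 0.736 rad (42.2°). The total great-circle distance is δ·R ≈ 0.736 × 6371 ≈ 4690 km, so the target fraction is f = 1000/4690 ≈ 0.213.
Interpolate at f ≈ 0.213 with slerp weights a = sin((1−f)δ)/sin δ ≈ 0.815, b = sin(fδ)/sin δ ≈ 0.233.
p = a·p₁ + b·p₂ ≈ (-0.343, 0.715, 0.609); φ = arcsin(p_z) ≈ 37.50°, λ = atan2(p_y, p_x) ≈ 115.65°.

≈ lat 38°N, lon 116°E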